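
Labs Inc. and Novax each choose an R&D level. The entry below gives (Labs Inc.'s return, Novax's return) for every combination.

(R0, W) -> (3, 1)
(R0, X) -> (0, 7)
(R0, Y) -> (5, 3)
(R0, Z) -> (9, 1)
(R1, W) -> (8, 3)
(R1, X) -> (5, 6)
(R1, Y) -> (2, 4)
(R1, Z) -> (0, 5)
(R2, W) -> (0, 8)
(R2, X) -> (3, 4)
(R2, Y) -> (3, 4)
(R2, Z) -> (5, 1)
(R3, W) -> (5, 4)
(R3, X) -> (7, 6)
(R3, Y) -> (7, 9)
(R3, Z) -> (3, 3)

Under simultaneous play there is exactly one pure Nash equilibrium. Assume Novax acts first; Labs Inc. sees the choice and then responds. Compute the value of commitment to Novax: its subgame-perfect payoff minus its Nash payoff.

Labs Inc. best-responds to each possible Novax move:
- W → Labs Inc. plays R1 (best of 3, 8, 0, 5); Novax gets 3.
- X → Labs Inc. plays R3 (best of 0, 5, 3, 7); Novax gets 6.
- Y → Labs Inc. plays R3 (best of 5, 2, 3, 7); Novax gets 9.
- Z → Labs Inc. plays R0 (best of 9, 0, 5, 3); Novax gets 1.
Maximizing over 3, 6, 9, 1, Novax chooses Y. Subgame-perfect outcome: (R3, Y) with payoffs (7, 9).
For the simultaneous game, intersect best replies.
Labs Inc.'s best replies: W→R1; X→R3; Y→R3; Z→R0.
Novax's best replies: R0→X; R1→X; R2→W; R3→Y.
Only (R3, Y) has each player best-responding; Nash payoffs (7, 9).
Novax's commitment gain: 9 − 9 = 0.

0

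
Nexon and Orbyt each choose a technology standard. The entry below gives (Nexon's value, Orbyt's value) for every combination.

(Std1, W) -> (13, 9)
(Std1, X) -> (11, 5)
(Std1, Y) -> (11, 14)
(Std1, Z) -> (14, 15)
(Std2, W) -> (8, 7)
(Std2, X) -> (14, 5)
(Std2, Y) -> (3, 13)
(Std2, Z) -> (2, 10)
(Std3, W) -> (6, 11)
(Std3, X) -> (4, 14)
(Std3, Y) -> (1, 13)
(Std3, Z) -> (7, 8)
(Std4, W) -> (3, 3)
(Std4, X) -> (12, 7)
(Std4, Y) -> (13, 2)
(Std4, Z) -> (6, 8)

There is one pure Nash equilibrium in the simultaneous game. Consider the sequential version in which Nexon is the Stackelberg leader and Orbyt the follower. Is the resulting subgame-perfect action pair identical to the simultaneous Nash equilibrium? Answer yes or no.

yes

Orbyt best-responds to each possible Nexon move:
- Std1 → Orbyt plays Z (best of 9, 5, 14, 15); Nexon gets 14.
- Std2 → Orbyt plays Y (best of 7, 5, 13, 10); Nexon gets 3.
- Std3 → Orbyt plays X (best of 11, 14, 13, 8); Nexon gets 4.
- Std4 → Orbyt plays Z (best of 3, 7, 2, 8); Nexon gets 6.
Among 14, 3, 4, 6, the best is 14 at Std1. Subgame-perfect outcome: (Std1, Z) with payoffs (14, 15).
Now find the simultaneous Nash equilibrium.
Nexon's best replies: W→Std1; X→Std2; Y→Std4; Z→Std1.
Orbyt's best replies: Std1→Z; Std2→Y; Std3→X; Std4→Z.
Only (Std1, Z) has each player best-responding; Nash payoffs (14, 15).
Sequential outcome (Std1, Z) coincides with the Nash profile (Std1, Z).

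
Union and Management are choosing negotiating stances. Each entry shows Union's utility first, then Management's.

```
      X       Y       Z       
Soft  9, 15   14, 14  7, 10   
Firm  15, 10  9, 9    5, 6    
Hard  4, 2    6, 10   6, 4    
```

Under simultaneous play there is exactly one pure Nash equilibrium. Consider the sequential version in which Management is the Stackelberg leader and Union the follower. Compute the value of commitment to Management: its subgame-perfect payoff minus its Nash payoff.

Backward induction with Management moving first.
- X: Union compares 9, 15, 4 and picks Firm; Management would get 10.
- Y: Union compares 14, 9, 6 and picks Soft; Management would get 14.
- Z: Union compares 7, 5, 6 and picks Soft; Management would get 10.
Management's induced payoffs are 10, 14, 10, so Management commits to Y. Subgame-perfect outcome: (Soft, Y) with payoffs (14, 14).
For the simultaneous game, intersect best replies.
Union's best replies: X→Firm; Y→Soft; Z→Soft.
Management's best replies: Soft→X; Firm→X; Hard→Y.
Only (Firm, X) has each player best-responding; Nash payoffs (15, 10).
Management's commitment gain: 14 − 10 = 4.

4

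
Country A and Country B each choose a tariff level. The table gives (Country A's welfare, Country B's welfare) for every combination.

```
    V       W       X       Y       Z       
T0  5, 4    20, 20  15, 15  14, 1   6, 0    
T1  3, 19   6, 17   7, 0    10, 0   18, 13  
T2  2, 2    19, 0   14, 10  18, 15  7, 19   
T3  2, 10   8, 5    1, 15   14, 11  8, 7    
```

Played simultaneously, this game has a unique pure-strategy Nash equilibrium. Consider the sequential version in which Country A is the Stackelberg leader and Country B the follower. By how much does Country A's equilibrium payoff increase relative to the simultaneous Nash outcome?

0

Backward induction with Country A moving first.
- T0: Country B compares 4, 20, 15, 1, 0 and picks W; Country A would get 20.
- T1: Country B compares 19, 17, 0, 0, 13 and picks V; Country A would get 3.
- T2: Country B compares 2, 0, 10, 15, 19 and picks Z; Country A would get 7.
- T3: Country B compares 10, 5, 15, 11, 7 and picks X; Country A would get 1.
Among 20, 3, 7, 1, the best is 20 at T0. Subgame-perfect outcome: (T0, W) with payoffs (20, 20).
Under simultaneous play:
Country A's best replies: V→T0; W→T0; X→T0; Y→T2; Z→T1.
Country B's best replies: T0→W; T1→V; T2→Z; T3→X.
The unique mutual best reply is (T0, W), giving (20, 20).
Country A's commitment gain: 20 − 20 = 0.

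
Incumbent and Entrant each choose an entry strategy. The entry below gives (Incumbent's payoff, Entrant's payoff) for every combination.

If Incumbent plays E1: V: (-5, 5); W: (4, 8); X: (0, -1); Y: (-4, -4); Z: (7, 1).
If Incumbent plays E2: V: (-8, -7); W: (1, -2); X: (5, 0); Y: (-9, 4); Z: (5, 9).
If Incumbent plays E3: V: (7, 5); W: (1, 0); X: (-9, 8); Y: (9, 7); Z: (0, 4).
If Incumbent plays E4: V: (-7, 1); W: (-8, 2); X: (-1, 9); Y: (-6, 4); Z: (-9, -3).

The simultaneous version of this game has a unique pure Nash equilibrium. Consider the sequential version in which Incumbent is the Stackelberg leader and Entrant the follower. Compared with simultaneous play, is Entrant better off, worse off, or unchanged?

better off

Solve by backward induction (Incumbent leads).
- E1 → Entrant plays W (best of 5, 8, -1, -4, 1); Incumbent gets 4.
- E2 → Entrant plays Z (best of -7, -2, 0, 4, 9); Incumbent gets 5.
- E3 → Entrant plays X (best of 5, 0, 8, 7, 4); Incumbent gets -9.
- E4 → Entrant plays X (best of 1, 2, 9, 4, -3); Incumbent gets -1.
Incumbent's induced payoffs are 4, 5, -9, -1, so Incumbent commits to E2. Subgame-perfect outcome: (E2, Z) with payoffs (5, 9).
Now find the simultaneous Nash equilibrium.
Incumbent's best replies: V→E3; W→E1; X→E2; Y→E3; Z→E1.
Entrant's best replies: E1→W; E2→Z; E3→X; E4→X.
The unique mutual best reply is (E1, W), giving (4, 8).
Entrant earns 9 sequentially versus 8 at the Nash outcome: better off.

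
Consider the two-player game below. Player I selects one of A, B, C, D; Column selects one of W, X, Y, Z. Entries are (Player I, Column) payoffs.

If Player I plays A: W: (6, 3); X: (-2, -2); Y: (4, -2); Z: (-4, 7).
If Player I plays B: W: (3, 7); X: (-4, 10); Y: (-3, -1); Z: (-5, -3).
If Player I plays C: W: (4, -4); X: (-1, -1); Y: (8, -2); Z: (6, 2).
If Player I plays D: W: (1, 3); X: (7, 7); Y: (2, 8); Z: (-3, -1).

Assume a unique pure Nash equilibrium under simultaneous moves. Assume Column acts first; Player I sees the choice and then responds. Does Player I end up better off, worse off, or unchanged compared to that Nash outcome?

better off

Solve by backward induction (Column leads).
- W: Player I compares 6, 3, 4, 1 and picks A; Column would get 3.
- X: Player I compares -2, -4, -1, 7 and picks D; Column would get 7.
- Y: Player I compares 4, -3, 8, 2 and picks C; Column would get -2.
- Z: Player I compares -4, -5, 6, -3 and picks C; Column would get 2.
Maximizing over 3, 7, -2, 2, Column chooses X. Subgame-perfect outcome: (D, X) with payoffs (7, 7).
For the simultaneous game, intersect best replies.
Player I's best replies: W→A; X→D; Y→C; Z→C.
Column's best replies: A→Z; B→X; C→Z; D→Y.
Only (C, Z) has each player best-responding; Nash payoffs (6, 2).
Player I earns 7 sequentially versus 6 at the Nash outcome: better off.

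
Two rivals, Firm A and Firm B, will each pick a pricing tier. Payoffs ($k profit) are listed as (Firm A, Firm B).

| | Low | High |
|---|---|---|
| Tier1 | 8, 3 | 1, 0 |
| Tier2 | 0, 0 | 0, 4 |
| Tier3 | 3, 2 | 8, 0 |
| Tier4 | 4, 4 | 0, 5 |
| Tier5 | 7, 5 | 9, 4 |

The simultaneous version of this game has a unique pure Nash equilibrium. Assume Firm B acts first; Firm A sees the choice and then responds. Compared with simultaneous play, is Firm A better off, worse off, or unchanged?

Firm A best-responds to each possible Firm B move:
- Low: Firm A compares 8, 0, 3, 4, 7 and picks Tier1; Firm B would get 3.
- High: Firm A compares 1, 0, 8, 0, 9 and picks Tier5; Firm B would get 4.
Maximizing over 3, 4, Firm B chooses High. Subgame-perfect outcome: (Tier5, High) with payoffs (9, 4).
Now find the simultaneous Nash equilibrium.
Firm A's best replies: Low→Tier1; High→Tier5.
Firm B's best replies: Tier1→Low; Tier2→High; Tier3→Low; Tier4→High; Tier5→Low.
The unique mutual best reply is (Tier1, Low), giving (8, 3).
Firm A earns 9 sequentially versus 8 at the Nash outcome: better off.

better off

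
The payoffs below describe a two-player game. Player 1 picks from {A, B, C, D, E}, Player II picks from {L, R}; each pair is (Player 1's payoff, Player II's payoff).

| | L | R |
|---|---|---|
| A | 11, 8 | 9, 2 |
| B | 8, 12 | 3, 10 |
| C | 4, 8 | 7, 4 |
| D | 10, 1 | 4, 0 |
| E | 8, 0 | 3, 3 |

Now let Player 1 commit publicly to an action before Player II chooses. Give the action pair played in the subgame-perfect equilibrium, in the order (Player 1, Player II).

Solve by backward induction (Player 1 leads).
- A: BR = L, leader payoff 11.
- B: BR = L, leader payoff 8.
- C: BR = L, leader payoff 4.
- D: BR = L, leader payoff 10.
- E: BR = R, leader payoff 3.
Maximizing over 11, 8, 4, 10, 3, Player 1 chooses A. Subgame-perfect outcome: (A, L) with payoffs (11, 8).

(A, L)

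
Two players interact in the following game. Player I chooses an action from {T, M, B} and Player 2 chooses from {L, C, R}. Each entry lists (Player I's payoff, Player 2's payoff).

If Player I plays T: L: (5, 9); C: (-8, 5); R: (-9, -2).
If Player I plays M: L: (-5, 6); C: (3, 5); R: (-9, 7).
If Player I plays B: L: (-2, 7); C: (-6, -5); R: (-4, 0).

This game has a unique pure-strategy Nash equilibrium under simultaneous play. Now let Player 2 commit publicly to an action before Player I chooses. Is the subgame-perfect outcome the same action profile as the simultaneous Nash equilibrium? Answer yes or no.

yes

Work backward from Player I's decision.
- L → Player I plays T (best of 5, -5, -2); Player 2 gets 9.
- C → Player I plays M (best of -8, 3, -6); Player 2 gets 5.
- R → Player I plays B (best of -9, -9, -4); Player 2 gets 0.
Player 2's induced payoffs are 9, 5, 0, so Player 2 commits to L. Subgame-perfect outcome: (T, L) with payoffs (5, 9).
Under simultaneous play:
Player I's best replies: L→T; C→M; R→B.
Player 2's best replies: T→L; M→R; B→L.
The unique mutual best reply is (T, L), giving (5, 9).
Sequential outcome (T, L) coincides with the Nash profile (T, L).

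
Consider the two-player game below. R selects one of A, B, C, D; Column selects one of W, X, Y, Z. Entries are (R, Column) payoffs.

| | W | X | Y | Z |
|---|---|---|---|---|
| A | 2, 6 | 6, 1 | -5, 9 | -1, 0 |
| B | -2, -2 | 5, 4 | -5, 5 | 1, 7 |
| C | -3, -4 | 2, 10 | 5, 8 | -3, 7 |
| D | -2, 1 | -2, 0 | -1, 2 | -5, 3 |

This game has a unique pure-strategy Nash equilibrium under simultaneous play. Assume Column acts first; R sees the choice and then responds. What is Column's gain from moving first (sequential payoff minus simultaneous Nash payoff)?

1

Backward induction with Column moving first.
- W → R plays A (best of 2, -2, -3, -2); Column gets 6.
- X → R plays A (best of 6, 5, 2, -2); Column gets 1.
- Y → R plays C (best of -5, -5, 5, -1); Column gets 8.
- Z → R plays B (best of -1, 1, -3, -5); Column gets 7.
Column's induced payoffs are 6, 1, 8, 7, so Column commits to Y. Subgame-perfect outcome: (C, Y) with payoffs (5, 8).
Under simultaneous play:
R's best replies: W→A; X→A; Y→C; Z→B.
Column's best replies: A→Y; B→Z; C→X; D→Z.
Only (B, Z) has each player best-responding; Nash payoffs (1, 7).
Column's commitment gain: 8 − 7 = 1.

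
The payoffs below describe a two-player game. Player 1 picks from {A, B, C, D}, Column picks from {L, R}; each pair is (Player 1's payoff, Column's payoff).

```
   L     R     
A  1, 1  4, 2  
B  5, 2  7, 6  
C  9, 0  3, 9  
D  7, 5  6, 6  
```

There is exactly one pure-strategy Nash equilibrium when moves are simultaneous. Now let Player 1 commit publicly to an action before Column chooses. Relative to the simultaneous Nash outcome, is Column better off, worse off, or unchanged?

unchanged

Column best-responds to each possible Player 1 move:
- A → Column plays R (best of 1, 2); Player 1 gets 4.
- B → Column plays R (best of 2, 6); Player 1 gets 7.
- C → Column plays R (best of 0, 9); Player 1 gets 3.
- D → Column plays R (best of 5, 6); Player 1 gets 6.
Maximizing over 4, 7, 3, 6, Player 1 chooses B. Subgame-perfect outcome: (B, R) with payoffs (7, 6).
For the simultaneous game, intersect best replies.
Player 1's best replies: L→C; R→B.
Column's best replies: A→R; B→R; C→R; D→R.
Only (B, R) has each player best-responding; Nash payoffs (7, 6).
Column earns 6 sequentially versus 6 at the Nash outcome: unchanged.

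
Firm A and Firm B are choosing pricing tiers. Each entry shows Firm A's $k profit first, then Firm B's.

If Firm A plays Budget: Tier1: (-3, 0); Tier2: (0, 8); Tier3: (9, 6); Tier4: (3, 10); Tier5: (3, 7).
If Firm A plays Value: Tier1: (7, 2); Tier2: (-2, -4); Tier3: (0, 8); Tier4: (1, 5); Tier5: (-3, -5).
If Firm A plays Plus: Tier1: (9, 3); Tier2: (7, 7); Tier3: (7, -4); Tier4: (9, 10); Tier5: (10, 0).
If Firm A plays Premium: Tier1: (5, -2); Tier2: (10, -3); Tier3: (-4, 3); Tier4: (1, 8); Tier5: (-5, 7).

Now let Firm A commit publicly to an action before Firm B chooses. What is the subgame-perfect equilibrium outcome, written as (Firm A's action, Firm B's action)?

(Plus, Tier4)

Backward induction with Firm A moving first.
- Budget: BR = Tier4, leader payoff 3.
- Value: BR = Tier3, leader payoff 0.
- Plus: BR = Tier4, leader payoff 9.
- Premium: BR = Tier4, leader payoff 1.
Firm A's induced payoffs are 3, 0, 9, 1, so Firm A commits to Plus. Subgame-perfect outcome: (Plus, Tier4) with payoffs (9, 10).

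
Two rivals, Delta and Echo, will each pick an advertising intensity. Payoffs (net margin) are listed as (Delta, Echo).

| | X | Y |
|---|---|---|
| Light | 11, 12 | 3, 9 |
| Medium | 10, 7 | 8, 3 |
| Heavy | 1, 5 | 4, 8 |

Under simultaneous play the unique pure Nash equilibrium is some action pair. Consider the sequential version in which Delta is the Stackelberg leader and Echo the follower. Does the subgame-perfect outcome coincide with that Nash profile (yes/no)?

yes

Echo best-responds to each possible Delta move:
- Light: Echo compares 12, 9 and picks X; Delta would get 11.
- Medium: Echo compares 7, 3 and picks X; Delta would get 10.
- Heavy: Echo compares 5, 8 and picks Y; Delta would get 4.
Delta's induced payoffs are 11, 10, 4, so Delta commits to Light. Subgame-perfect outcome: (Light, X) with payoffs (11, 12).
Under simultaneous play:
Delta's best replies: X→Light; Y→Medium.
Echo's best replies: Light→X; Medium→X; Heavy→Y.
The unique mutual best reply is (Light, X), giving (11, 12).
Sequential outcome (Light, X) coincides with the Nash profile (Light, X).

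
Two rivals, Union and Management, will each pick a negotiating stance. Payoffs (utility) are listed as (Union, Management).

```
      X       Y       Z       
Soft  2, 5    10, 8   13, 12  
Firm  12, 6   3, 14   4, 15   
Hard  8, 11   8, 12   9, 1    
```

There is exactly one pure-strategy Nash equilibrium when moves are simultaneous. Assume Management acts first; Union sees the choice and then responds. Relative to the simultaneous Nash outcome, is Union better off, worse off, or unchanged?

Backward induction with Management moving first.
- X: BR = Firm, leader payoff 6.
- Y: BR = Soft, leader payoff 8.
- Z: BR = Soft, leader payoff 12.
Maximizing over 6, 8, 12, Management chooses Z. Subgame-perfect outcome: (Soft, Z) with payoffs (13, 12).
Now find the simultaneous Nash equilibrium.
Union's best replies: X→Firm; Y→Soft; Z→Soft.
Management's best replies: Soft→Z; Firm→Z; Hard→Y.
The unique mutual best reply is (Soft, Z), giving (13, 12).
Union earns 13 sequentially versus 13 at the Nash outcome: unchanged.

unchanged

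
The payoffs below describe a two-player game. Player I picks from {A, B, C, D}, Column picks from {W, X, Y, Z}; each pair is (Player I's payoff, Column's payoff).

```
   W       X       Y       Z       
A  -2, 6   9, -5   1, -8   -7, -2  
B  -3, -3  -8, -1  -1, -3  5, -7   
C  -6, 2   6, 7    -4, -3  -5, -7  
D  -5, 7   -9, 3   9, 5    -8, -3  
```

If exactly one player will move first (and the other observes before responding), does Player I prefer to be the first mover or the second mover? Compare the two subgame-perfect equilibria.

first

If Player I leads: Column's best replies are A→W, B→X, C→X, D→W; Player I's induced payoffs -2, -8, 6, -5; outcome (C, X), payoffs (6, 7).
If Column leads: Player I's best replies are W→A, X→A, Y→D, Z→B; Column's induced payoffs 6, -5, 5, -7; outcome (A, W), payoffs (-2, 6).
Player I gets 6 moving first and -2 moving second, so Player I prefers to move first.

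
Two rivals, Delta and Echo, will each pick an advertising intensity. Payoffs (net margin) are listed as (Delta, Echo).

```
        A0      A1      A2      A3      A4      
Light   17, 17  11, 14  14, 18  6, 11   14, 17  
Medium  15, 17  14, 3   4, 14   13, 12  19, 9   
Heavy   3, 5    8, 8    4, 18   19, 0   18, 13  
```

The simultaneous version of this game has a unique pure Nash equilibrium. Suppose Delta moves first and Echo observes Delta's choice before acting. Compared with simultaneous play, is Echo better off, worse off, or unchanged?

Work backward from Echo's decision.
- Light: BR = A2, leader payoff 14.
- Medium: BR = A0, leader payoff 15.
- Heavy: BR = A2, leader payoff 4.
Maximizing over 14, 15, 4, Delta chooses Medium. Subgame-perfect outcome: (Medium, A0) with payoffs (15, 17).
Now find the simultaneous Nash equilibrium.
Delta's best replies: A0→Light; A1→Medium; A2→Light; A3→Heavy; A4→Medium.
Echo's best replies: Light→A2; Medium→A0; Heavy→A2.
The unique mutual best reply is (Light, A2), giving (14, 18).
Echo earns 17 sequentially versus 18 at the Nash outcome: worse off.

worse off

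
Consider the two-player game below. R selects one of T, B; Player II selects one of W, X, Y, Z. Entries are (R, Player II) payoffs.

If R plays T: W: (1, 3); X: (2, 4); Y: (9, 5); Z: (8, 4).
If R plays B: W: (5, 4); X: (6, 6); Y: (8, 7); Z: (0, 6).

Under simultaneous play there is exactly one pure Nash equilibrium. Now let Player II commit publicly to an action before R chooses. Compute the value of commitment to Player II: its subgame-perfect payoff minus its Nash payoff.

1

Solve by backward induction (Player II leads).
- W: BR = B, leader payoff 4.
- X: BR = B, leader payoff 6.
- Y: BR = T, leader payoff 5.
- Z: BR = T, leader payoff 4.
Player II's induced payoffs are 4, 6, 5, 4, so Player II commits to X. Subgame-perfect outcome: (B, X) with payoffs (6, 6).
For the simultaneous game, intersect best replies.
R's best replies: W→B; X→B; Y→T; Z→T.
Player II's best replies: T→Y; B→Y.
The unique mutual best reply is (T, Y), giving (9, 5).
Player II's commitment gain: 6 − 5 = 1.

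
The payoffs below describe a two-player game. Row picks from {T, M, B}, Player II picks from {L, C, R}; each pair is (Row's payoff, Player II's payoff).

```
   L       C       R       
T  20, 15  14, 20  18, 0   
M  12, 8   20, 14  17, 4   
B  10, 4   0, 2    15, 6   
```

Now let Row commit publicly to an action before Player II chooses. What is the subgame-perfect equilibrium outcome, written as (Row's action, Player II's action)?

Solve by backward induction (Row leads).
- T → Player II plays C (best of 15, 20, 0); Row gets 14.
- M → Player II plays C (best of 8, 14, 4); Row gets 20.
- B → Player II plays R (best of 4, 2, 6); Row gets 15.
Row's induced payoffs are 14, 20, 15, so Row commits to M. Subgame-perfect outcome: (M, C) with payoffs (20, 14).

(M, C)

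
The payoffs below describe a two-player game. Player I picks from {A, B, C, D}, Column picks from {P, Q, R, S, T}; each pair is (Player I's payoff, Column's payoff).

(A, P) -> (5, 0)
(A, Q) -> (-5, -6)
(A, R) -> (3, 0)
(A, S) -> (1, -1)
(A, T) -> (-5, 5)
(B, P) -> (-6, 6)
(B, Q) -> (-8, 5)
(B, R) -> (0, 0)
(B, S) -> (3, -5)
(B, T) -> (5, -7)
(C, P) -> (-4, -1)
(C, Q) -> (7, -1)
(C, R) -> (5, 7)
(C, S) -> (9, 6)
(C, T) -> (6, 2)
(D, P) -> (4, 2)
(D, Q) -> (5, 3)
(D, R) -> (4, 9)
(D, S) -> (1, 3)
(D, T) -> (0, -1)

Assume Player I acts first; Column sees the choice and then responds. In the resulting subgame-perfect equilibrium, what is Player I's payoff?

Work backward from Column's decision.
- A: BR = T, leader payoff -5.
- B: BR = P, leader payoff -6.
- C: BR = R, leader payoff 5.
- D: BR = R, leader payoff 4.
Among -5, -6, 5, 4, the best is 5 at C. Subgame-perfect outcome: (C, R) with payoffs (5, 7).

5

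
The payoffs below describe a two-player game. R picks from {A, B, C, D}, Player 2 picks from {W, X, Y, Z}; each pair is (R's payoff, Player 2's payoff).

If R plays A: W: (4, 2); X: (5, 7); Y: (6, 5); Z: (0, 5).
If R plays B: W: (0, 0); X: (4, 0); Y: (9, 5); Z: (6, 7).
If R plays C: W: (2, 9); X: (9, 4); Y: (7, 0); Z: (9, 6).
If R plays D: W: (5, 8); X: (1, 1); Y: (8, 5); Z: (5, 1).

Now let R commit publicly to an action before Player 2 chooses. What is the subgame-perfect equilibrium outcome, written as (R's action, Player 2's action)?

Solve by backward induction (R leads).
- A: Player 2 compares 2, 7, 5, 5 and picks X; R would get 5.
- B: Player 2 compares 0, 0, 5, 7 and picks Z; R would get 6.
- C: Player 2 compares 9, 4, 0, 6 and picks W; R would get 2.
- D: Player 2 compares 8, 1, 5, 1 and picks W; R would get 5.
Maximizing over 5, 6, 2, 5, R chooses B. Subgame-perfect outcome: (B, Z) with payoffs (6, 7).

(B, Z)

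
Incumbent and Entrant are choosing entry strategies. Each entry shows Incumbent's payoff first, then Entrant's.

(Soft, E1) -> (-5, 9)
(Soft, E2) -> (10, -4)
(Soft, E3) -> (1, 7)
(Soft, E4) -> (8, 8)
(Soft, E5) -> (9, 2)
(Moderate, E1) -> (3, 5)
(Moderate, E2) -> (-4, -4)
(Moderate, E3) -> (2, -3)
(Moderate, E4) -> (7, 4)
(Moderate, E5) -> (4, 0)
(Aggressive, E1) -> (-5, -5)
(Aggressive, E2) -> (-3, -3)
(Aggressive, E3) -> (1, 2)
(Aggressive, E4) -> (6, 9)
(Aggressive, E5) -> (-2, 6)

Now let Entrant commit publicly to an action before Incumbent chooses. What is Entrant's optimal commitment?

E4

Solve by backward induction (Entrant leads).
- E1: Incumbent compares -5, 3, -5 and picks Moderate; Entrant would get 5.
- E2: Incumbent compares 10, -4, -3 and picks Soft; Entrant would get -4.
- E3: Incumbent compares 1, 2, 1 and picks Moderate; Entrant would get -3.
- E4: Incumbent compares 8, 7, 6 and picks Soft; Entrant would get 8.
- E5: Incumbent compares 9, 4, -2 and picks Soft; Entrant would get 2.
Entrant's induced payoffs are 5, -4, -3, 8, 2, so Entrant commits to E4. Subgame-perfect outcome: (Soft, E4) with payoffs (8, 8).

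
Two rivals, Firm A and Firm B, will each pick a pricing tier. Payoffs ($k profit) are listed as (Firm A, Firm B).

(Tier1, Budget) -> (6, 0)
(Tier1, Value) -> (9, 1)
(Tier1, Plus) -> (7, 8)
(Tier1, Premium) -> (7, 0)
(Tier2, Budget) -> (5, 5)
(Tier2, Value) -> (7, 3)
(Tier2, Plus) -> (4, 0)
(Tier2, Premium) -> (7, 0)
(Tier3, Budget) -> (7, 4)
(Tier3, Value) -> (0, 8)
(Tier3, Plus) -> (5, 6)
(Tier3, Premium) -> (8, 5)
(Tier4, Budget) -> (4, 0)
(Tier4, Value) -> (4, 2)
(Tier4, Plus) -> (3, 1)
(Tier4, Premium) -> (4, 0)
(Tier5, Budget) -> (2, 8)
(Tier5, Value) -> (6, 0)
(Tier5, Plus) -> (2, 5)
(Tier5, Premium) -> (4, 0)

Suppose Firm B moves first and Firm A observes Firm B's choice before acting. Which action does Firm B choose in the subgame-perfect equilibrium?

Work backward from Firm A's decision.
- Budget: Firm A compares 6, 5, 7, 4, 2 and picks Tier3; Firm B would get 4.
- Value: Firm A compares 9, 7, 0, 4, 6 and picks Tier1; Firm B would get 1.
- Plus: Firm A compares 7, 4, 5, 3, 2 and picks Tier1; Firm B would get 8.
- Premium: Firm A compares 7, 7, 8, 4, 4 and picks Tier3; Firm B would get 5.
Maximizing over 4, 1, 8, 5, Firm B chooses Plus. Subgame-perfect outcome: (Tier1, Plus) with payoffs (7, 8).

Plus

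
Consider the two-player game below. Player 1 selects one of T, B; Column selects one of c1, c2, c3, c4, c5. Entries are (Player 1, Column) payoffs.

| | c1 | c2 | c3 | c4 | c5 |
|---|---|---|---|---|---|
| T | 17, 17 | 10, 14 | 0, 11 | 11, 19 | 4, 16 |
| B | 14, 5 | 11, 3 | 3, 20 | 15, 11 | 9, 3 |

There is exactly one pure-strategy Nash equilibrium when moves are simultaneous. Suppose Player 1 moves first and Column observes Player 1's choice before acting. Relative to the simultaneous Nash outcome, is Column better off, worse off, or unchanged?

Work backward from Column's decision.
- T → Column plays c4 (best of 17, 14, 11, 19, 16); Player 1 gets 11.
- B → Column plays c3 (best of 5, 3, 20, 11, 3); Player 1 gets 3.
Among 11, 3, the best is 11 at T. Subgame-perfect outcome: (T, c4) with payoffs (11, 19).
Under simultaneous play:
Player 1's best replies: c1→T; c2→B; c3→B; c4→B; c5→B.
Column's best replies: T→c4; B→c3.
The unique mutual best reply is (B, c3), giving (3, 20).
Column earns 19 sequentially versus 20 at the Nash outcome: worse off.

worse off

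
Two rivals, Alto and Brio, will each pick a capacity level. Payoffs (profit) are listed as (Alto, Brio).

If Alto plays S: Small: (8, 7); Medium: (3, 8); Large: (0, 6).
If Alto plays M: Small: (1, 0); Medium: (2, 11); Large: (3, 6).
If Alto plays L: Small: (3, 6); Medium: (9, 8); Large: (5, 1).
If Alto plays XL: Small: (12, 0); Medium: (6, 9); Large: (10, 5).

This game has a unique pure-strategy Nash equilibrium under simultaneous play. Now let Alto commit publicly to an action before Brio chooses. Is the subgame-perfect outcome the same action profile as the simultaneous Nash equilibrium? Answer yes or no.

Work backward from Brio's decision.
- S: BR = Medium, leader payoff 3.
- M: BR = Medium, leader payoff 2.
- L: BR = Medium, leader payoff 9.
- XL: BR = Medium, leader payoff 6.
Maximizing over 3, 2, 9, 6, Alto chooses L. Subgame-perfect outcome: (L, Medium) with payoffs (9, 8).
For the simultaneous game, intersect best replies.
Alto's best replies: Small→XL; Medium→L; Large→XL.
Brio's best replies: S→Medium; M→Medium; L→Medium; XL→Medium.
Only (L, Medium) has each player best-responding; Nash payoffs (9, 8).
Sequential outcome (L, Medium) coincides with the Nash profile (L, Medium).

yes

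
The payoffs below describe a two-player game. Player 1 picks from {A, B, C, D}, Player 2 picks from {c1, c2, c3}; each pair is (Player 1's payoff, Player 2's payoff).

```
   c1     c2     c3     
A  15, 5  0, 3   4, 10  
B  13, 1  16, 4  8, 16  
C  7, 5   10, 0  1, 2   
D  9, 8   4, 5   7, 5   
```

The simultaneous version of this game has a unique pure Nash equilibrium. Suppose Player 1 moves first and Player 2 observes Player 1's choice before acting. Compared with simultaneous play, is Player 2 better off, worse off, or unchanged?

Backward induction with Player 1 moving first.
- A → Player 2 plays c3 (best of 5, 3, 10); Player 1 gets 4.
- B → Player 2 plays c3 (best of 1, 4, 16); Player 1 gets 8.
- C → Player 2 plays c1 (best of 5, 0, 2); Player 1 gets 7.
- D → Player 2 plays c1 (best of 8, 5, 5); Player 1 gets 9.
Among 4, 8, 7, 9, the best is 9 at D. Subgame-perfect outcome: (D, c1) with payoffs (9, 8).
Now find the simultaneous Nash equilibrium.
Player 1's best replies: c1→A; c2→B; c3→B.
Player 2's best replies: A→c3; B→c3; C→c1; D→c1.
Only (B, c3) has each player best-responding; Nash payoffs (8, 16).
Player 2 earns 8 sequentially versus 16 at the Nash outcome: worse off.

worse off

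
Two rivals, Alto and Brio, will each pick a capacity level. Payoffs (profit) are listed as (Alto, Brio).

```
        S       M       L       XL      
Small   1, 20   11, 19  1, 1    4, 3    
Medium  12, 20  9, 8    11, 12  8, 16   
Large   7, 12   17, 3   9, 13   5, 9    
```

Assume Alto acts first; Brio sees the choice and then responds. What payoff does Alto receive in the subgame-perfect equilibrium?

Solve by backward induction (Alto leads).
- Small: BR = S, leader payoff 1.
- Medium: BR = S, leader payoff 12.
- Large: BR = L, leader payoff 9.
Among 1, 12, 9, the best is 12 at Medium. Subgame-perfect outcome: (Medium, S) with payoffs (12, 20).

12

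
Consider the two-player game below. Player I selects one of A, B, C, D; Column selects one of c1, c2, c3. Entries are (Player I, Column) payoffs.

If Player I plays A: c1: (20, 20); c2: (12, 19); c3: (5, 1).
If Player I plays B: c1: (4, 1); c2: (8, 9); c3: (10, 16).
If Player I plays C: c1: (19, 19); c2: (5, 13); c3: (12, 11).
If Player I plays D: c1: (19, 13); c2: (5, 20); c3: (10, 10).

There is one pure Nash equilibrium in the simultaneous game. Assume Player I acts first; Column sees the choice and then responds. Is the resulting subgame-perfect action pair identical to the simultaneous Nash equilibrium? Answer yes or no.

yes

Work backward from Column's decision.
- A: Column compares 20, 19, 1 and picks c1; Player I would get 20.
- B: Column compares 1, 9, 16 and picks c3; Player I would get 10.
- C: Column compares 19, 13, 11 and picks c1; Player I would get 19.
- D: Column compares 13, 20, 10 and picks c2; Player I would get 5.
Maximizing over 20, 10, 19, 5, Player I chooses A. Subgame-perfect outcome: (A, c1) with payoffs (20, 20).
Now find the simultaneous Nash equilibrium.
Player I's best replies: c1→A; c2→A; c3→C.
Column's best replies: A→c1; B→c3; C→c1; D→c2.
The unique mutual best reply is (A, c1), giving (20, 20).
Sequential outcome (A, c1) coincides with the Nash profile (A, c1).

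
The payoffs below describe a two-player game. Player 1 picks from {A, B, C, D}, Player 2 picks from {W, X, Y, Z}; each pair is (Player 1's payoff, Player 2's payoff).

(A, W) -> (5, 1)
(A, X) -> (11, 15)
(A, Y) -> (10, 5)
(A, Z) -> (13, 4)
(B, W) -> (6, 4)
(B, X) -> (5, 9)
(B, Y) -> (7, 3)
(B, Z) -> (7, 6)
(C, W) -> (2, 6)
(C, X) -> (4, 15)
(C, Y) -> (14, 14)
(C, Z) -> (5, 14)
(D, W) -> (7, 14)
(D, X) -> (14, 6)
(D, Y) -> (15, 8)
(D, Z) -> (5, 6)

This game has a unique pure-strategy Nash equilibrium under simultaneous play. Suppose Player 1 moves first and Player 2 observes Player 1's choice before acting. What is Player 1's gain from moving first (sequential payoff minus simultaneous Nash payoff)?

4

Work backward from Player 2's decision.
- A: BR = X, leader payoff 11.
- B: BR = X, leader payoff 5.
- C: BR = X, leader payoff 4.
- D: BR = W, leader payoff 7.
Player 1's induced payoffs are 11, 5, 4, 7, so Player 1 commits to A. Subgame-perfect outcome: (A, X) with payoffs (11, 15).
Under simultaneous play:
Player 1's best replies: W→D; X→D; Y→D; Z→A.
Player 2's best replies: A→X; B→X; C→X; D→W.
Only (D, W) has each player best-responding; Nash payoffs (7, 14).
Player 1's commitment gain: 11 − 7 = 4.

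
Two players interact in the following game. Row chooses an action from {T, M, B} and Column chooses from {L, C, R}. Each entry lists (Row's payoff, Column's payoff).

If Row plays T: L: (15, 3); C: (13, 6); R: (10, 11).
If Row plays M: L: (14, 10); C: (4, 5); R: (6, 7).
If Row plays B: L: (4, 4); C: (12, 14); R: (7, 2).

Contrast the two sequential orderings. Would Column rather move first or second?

first

If Row leads: Column's best replies are T→R, M→L, B→C; Row's induced payoffs 10, 14, 12; outcome (M, L), payoffs (14, 10).
If Column leads: Row's best replies are L→T, C→T, R→T; Column's induced payoffs 3, 6, 11; outcome (T, R), payoffs (10, 11).
Column gets 11 moving first and 10 moving second, so Column prefers to move first.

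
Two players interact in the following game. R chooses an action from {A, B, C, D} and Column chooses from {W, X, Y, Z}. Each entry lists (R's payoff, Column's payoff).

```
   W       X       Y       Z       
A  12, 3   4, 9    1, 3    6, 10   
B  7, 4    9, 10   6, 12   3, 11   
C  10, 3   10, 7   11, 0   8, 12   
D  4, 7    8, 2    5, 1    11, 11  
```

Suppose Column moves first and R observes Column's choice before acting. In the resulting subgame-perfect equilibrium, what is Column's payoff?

Solve by backward induction (Column leads).
- W: BR = A, leader payoff 3.
- X: BR = C, leader payoff 7.
- Y: BR = C, leader payoff 0.
- Z: BR = D, leader payoff 11.
Maximizing over 3, 7, 0, 11, Column chooses Z. Subgame-perfect outcome: (D, Z) with payoffs (11, 11).

11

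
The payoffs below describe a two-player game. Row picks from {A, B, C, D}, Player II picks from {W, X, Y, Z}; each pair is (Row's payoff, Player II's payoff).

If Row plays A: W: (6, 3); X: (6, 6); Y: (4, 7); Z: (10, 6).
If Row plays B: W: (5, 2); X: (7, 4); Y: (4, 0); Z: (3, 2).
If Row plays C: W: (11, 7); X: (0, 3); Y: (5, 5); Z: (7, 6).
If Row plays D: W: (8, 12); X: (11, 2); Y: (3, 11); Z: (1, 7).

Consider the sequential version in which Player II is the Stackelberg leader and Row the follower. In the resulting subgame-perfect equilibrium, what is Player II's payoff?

Row best-responds to each possible Player II move:
- W → Row plays C (best of 6, 5, 11, 8); Player II gets 7.
- X → Row plays D (best of 6, 7, 0, 11); Player II gets 2.
- Y → Row plays C (best of 4, 4, 5, 3); Player II gets 5.
- Z → Row plays A (best of 10, 3, 7, 1); Player II gets 6.
Among 7, 2, 5, 6, the best is 7 at W. Subgame-perfect outcome: (C, W) with payoffs (11, 7).

7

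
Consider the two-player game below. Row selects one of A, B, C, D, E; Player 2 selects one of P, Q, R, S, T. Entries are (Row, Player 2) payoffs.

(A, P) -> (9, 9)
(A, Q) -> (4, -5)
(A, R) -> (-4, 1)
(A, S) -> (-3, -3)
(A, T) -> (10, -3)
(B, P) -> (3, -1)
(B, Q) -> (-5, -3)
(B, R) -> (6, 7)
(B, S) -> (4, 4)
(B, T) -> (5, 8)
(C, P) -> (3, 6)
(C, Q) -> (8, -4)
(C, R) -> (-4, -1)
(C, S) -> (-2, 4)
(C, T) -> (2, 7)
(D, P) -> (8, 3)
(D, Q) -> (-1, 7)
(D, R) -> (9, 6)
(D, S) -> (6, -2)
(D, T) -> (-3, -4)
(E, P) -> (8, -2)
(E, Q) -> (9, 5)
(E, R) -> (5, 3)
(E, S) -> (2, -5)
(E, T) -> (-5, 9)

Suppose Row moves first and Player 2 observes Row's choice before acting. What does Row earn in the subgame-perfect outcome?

9

Player 2 best-responds to each possible Row move:
- A → Player 2 plays P (best of 9, -5, 1, -3, -3); Row gets 9.
- B → Player 2 plays T (best of -1, -3, 7, 4, 8); Row gets 5.
- C → Player 2 plays T (best of 6, -4, -1, 4, 7); Row gets 2.
- D → Player 2 plays Q (best of 3, 7, 6, -2, -4); Row gets -1.
- E → Player 2 plays T (best of -2, 5, 3, -5, 9); Row gets -5.
Among 9, 5, 2, -1, -5, the best is 9 at A. Subgame-perfect outcome: (A, P) with payoffs (9, 9).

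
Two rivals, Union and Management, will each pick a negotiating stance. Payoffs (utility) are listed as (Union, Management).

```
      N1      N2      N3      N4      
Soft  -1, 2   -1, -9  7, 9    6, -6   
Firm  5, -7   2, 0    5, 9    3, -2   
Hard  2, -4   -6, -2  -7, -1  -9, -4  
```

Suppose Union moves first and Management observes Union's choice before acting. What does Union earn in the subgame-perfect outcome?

7

Solve by backward induction (Union leads).
- Soft: BR = N3, leader payoff 7.
- Firm: BR = N3, leader payoff 5.
- Hard: BR = N3, leader payoff -7.
Maximizing over 7, 5, -7, Union chooses Soft. Subgame-perfect outcome: (Soft, N3) with payoffs (7, 9).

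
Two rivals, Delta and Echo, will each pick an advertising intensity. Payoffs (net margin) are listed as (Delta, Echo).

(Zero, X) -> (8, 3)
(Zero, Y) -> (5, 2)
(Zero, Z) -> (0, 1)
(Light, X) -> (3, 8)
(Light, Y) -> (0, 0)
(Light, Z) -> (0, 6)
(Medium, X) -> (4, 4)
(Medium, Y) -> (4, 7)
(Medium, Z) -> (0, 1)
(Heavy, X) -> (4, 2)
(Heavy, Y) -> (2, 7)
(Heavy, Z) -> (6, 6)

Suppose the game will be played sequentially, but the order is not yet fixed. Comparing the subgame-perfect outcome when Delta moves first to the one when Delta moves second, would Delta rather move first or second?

If Delta leads: Echo's best replies are Zero→X, Light→X, Medium→Y, Heavy→Y; Delta's induced payoffs 8, 3, 4, 2; outcome (Zero, X), payoffs (8, 3).
If Echo leads: Delta's best replies are X→Zero, Y→Zero, Z→Heavy; Echo's induced payoffs 3, 2, 6; outcome (Heavy, Z), payoffs (6, 6).
Delta gets 8 moving first and 6 moving second, so Delta prefers to move first.

first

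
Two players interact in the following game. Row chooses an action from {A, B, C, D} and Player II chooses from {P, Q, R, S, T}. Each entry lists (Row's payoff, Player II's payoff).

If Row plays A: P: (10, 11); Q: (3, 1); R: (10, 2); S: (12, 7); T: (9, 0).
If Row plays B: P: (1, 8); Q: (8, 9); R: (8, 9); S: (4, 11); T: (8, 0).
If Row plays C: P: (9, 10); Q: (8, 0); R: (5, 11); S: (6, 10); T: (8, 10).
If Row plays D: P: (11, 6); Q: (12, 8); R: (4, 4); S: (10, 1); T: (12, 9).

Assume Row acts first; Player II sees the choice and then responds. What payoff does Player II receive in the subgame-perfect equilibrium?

9

Player II best-responds to each possible Row move:
- A: Player II compares 11, 1, 2, 7, 0 and picks P; Row would get 10.
- B: Player II compares 8, 9, 9, 11, 0 and picks S; Row would get 4.
- C: Player II compares 10, 0, 11, 10, 10 and picks R; Row would get 5.
- D: Player II compares 6, 8, 4, 1, 9 and picks T; Row would get 12.
Row's induced payoffs are 10, 4, 5, 12, so Row commits to D. Subgame-perfect outcome: (D, T) with payoffs (12, 9).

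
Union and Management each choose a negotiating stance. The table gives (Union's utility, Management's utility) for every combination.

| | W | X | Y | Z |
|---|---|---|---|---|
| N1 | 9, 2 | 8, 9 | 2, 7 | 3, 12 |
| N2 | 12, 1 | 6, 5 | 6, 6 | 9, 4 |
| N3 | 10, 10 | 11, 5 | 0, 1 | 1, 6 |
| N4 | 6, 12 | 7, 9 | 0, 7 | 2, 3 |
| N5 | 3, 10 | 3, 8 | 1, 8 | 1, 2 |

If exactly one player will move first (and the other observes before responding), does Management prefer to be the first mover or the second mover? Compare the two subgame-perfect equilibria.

second

If Union leads: Management's best replies are N1→Z, N2→Y, N3→W, N4→W, N5→W; Union's induced payoffs 3, 6, 10, 6, 3; outcome (N3, W), payoffs (10, 10).
If Management leads: Union's best replies are W→N2, X→N3, Y→N2, Z→N2; Management's induced payoffs 1, 5, 6, 4; outcome (N2, Y), payoffs (6, 6).
Management gets 6 moving first and 10 moving second, so Management prefers to move second.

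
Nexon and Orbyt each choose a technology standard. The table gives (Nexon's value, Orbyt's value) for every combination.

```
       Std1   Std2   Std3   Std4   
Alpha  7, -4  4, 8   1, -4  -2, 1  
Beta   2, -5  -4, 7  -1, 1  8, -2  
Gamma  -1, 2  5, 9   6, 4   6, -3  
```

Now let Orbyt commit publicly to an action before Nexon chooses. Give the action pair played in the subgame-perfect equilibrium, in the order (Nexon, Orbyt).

Nexon best-responds to each possible Orbyt move:
- Std1 → Nexon plays Alpha (best of 7, 2, -1); Orbyt gets -4.
- Std2 → Nexon plays Gamma (best of 4, -4, 5); Orbyt gets 9.
- Std3 → Nexon plays Gamma (best of 1, -1, 6); Orbyt gets 4.
- Std4 → Nexon plays Beta (best of -2, 8, 6); Orbyt gets -2.
Orbyt's induced payoffs are -4, 9, 4, -2, so Orbyt commits to Std2. Subgame-perfect outcome: (Gamma, Std2) with payoffs (5, 9).

(Gamma, Std2)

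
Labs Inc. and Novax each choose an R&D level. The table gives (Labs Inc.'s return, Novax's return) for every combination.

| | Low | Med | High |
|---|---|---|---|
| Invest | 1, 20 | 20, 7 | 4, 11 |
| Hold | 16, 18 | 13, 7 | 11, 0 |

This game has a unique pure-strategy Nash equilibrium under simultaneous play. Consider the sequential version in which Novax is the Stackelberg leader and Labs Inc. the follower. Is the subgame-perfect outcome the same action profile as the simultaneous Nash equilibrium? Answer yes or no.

Solve by backward induction (Novax leads).
- Low: BR = Hold, leader payoff 18.
- Med: BR = Invest, leader payoff 7.
- High: BR = Hold, leader payoff 0.
Maximizing over 18, 7, 0, Novax chooses Low. Subgame-perfect outcome: (Hold, Low) with payoffs (16, 18).
Now find the simultaneous Nash equilibrium.
Labs Inc.'s best replies: Low→Hold; Med→Invest; High→Hold.
Novax's best replies: Invest→Low; Hold→Low.
The unique mutual best reply is (Hold, Low), giving (16, 18).
Sequential outcome (Hold, Low) coincides with the Nash profile (Hold, Low).

yes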